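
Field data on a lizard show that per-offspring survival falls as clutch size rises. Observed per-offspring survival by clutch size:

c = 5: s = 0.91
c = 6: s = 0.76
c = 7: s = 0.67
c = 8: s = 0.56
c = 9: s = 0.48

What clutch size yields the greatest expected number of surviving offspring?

7

Expected surviving offspring = c × s(c):
  c=5: 5 × 0.91 = 4.550
  c=6: 6 × 0.76 = 4.560
  c=7: 7 × 0.67 = 4.690
  c=8: 8 × 0.56 = 4.480
  c=9: 9 × 0.48 = 4.320
Maximum at c = 7 (4.690 surviving offspring).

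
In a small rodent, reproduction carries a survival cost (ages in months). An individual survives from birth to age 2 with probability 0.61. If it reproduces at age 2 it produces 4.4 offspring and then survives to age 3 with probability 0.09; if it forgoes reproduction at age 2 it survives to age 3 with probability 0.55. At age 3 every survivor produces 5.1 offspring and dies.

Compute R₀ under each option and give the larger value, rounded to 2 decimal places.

2.96

breed at age 2: R₀ = 0.61 × (4.4 + 0.09 × 5.1) = 0.61 × 4.8590 = 2.9640
delay to age 3: R₀ = 0.61 × (0.55 × 5.1) = 0.61 × 2.8050 = 1.7110
Higher: breed at age 2 (2.9640).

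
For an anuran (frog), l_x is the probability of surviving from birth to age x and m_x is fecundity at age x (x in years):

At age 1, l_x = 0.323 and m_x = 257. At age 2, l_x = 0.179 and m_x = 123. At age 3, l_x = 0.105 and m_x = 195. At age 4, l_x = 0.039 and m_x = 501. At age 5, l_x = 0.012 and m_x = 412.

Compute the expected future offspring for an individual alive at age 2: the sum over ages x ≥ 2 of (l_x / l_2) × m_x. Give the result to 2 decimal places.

l_2 = 0.179. Conditional survival from age 2 to x is l_x / l_2.
  x=2: (0.179/0.179) × 123 = 123.0000
  x=3: (0.105/0.179) × 195 = 114.3855
  x=4: (0.039/0.179) × 501 = 109.1564
  x=5: (0.012/0.179) × 412 = 27.6201
Sum = 123.0000 + 114.3855 + 109.1564 + 27.6201 = 374.1620

374.16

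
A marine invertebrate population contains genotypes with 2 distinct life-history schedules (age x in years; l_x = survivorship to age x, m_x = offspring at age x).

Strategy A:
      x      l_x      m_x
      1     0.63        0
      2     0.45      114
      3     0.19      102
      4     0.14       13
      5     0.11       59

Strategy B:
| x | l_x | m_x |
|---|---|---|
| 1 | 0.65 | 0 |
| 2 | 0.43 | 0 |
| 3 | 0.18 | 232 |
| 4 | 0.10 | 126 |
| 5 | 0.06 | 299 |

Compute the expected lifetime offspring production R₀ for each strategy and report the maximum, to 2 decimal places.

Strategy A: R₀ = 0.63×0 + 0.45×114 + 0.19×102 + 0.14×13 + 0.11×59 = 78.9900
Strategy B: R₀ = 0.65×0 + 0.43×0 + 0.18×232 + 0.10×126 + 0.06×299 = 72.3000
Highest R₀: strategy A with 78.9900.

78.99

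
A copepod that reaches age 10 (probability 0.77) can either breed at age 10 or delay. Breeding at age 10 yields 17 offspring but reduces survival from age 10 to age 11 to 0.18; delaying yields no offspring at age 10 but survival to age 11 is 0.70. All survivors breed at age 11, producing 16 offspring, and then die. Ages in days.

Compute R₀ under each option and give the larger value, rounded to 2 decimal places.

15.31

breed at age 10: R₀ = 0.77 × (17 + 0.18 × 16) = 0.77 × 19.8800 = 15.3076
delay to age 11: R₀ = 0.77 × (0.70 × 16) = 0.77 × 11.2000 = 8.6240
Higher: breed at age 10 (15.3076).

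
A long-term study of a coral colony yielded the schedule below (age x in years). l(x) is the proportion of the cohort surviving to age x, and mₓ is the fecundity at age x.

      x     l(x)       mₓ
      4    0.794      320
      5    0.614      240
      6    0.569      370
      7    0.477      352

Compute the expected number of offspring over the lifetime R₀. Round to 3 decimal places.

779.874

R₀ = Σ l(x) mₓ:
  age 4: 0.794 × 320 = 254.0800
  age 5: 0.614 × 240 = 147.3600
  age 6: 0.569 × 370 = 210.5300
  age 7: 0.477 × 352 = 167.9040
R₀ = 254.0800 + 147.3600 + 210.5300 + 167.9040 = 779.8740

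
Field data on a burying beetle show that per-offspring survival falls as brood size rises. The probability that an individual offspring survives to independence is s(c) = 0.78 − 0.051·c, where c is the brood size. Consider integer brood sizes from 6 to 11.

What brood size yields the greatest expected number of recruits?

Expected recruits = c × s(c):
  c=6: 6 × 0.474 = 2.844
  c=7: 7 × 0.423 = 2.961
  c=8: 8 × 0.372 = 2.976
  c=9: 9 × 0.321 = 2.889
  c=10: 10 × 0.270 = 2.700
  c=11: 11 × 0.219 = 2.409
Maximum at c = 8 (2.976 recruits).

8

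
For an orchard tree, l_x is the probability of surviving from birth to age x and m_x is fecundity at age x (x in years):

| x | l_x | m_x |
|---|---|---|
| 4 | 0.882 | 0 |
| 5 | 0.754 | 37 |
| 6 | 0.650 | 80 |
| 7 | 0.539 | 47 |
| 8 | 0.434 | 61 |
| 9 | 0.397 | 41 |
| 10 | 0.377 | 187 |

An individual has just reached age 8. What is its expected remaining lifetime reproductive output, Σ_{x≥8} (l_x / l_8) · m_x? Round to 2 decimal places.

260.94

l_8 = 0.434. Conditional survival from age 8 to x is l_x / l_8.
  x=8: (0.434/0.434) × 61 = 61.0000
  x=9: (0.397/0.434) × 41 = 37.5046
  x=10: (0.377/0.434) × 187 = 162.4401
Sum = 61.0000 + 37.5046 + 162.4401 = 260.9447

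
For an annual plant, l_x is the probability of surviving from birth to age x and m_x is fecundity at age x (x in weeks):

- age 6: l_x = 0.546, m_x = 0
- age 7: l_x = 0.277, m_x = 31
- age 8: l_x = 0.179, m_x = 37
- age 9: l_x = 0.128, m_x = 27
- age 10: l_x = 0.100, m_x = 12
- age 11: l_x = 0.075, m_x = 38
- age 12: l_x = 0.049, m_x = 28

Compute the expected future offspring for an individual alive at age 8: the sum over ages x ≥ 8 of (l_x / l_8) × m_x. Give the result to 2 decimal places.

l_8 = 0.179. Conditional survival from age 8 to x is l_x / l_8.
  x=8: (0.179/0.179) × 37 = 37.0000
  x=9: (0.128/0.179) × 27 = 19.3073
  x=10: (0.100/0.179) × 12 = 6.7039
  x=11: (0.075/0.179) × 38 = 15.9218
  x=12: (0.049/0.179) × 28 = 7.6648
Sum = 37.0000 + 19.3073 + 6.7039 + 15.9218 + 7.6648 = 86.5978

86.60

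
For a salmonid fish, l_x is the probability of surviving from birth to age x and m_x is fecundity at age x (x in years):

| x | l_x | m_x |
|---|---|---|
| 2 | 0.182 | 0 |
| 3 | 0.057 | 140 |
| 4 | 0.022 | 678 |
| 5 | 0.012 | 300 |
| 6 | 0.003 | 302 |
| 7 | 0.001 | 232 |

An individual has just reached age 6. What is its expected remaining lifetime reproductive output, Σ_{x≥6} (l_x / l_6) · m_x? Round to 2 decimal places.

l_6 = 0.003. Conditional survival from age 6 to x is l_x / l_6.
  x=6: (0.003/0.003) × 302 = 302.0000
  x=7: (0.001/0.003) × 232 = 77.3333
Sum = 302.0000 + 77.3333 = 379.3333

379.33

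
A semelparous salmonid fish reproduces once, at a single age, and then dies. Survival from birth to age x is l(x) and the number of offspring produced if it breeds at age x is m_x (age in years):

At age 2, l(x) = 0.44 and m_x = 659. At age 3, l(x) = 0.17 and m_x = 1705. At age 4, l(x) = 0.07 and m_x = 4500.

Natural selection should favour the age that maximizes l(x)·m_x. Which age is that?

4

Expected offspring if breeding at age x = l(x) × m_x:
  age 2: 0.44 × 659 = 289.960
  age 3: 0.17 × 1705 = 289.850
  age 4: 0.07 × 4500 = 315.000
Maximum at age 4 (315.000).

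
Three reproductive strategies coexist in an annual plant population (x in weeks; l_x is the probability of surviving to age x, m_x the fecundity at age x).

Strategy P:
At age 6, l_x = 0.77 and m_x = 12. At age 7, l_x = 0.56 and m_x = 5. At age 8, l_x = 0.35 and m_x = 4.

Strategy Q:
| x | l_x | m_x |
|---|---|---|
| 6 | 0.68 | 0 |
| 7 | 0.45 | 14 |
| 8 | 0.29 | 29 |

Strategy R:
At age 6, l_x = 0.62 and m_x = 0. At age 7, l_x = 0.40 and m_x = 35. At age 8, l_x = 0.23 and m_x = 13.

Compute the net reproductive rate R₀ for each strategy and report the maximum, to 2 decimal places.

16.99

Strategy P: R₀ = 0.77×12 + 0.56×5 + 0.35×4 = 13.4400
Strategy Q: R₀ = 0.68×0 + 0.45×14 + 0.29×29 = 14.7100
Strategy R: R₀ = 0.62×0 + 0.40×35 + 0.23×13 = 16.9900
Highest R₀: strategy R with 16.9900.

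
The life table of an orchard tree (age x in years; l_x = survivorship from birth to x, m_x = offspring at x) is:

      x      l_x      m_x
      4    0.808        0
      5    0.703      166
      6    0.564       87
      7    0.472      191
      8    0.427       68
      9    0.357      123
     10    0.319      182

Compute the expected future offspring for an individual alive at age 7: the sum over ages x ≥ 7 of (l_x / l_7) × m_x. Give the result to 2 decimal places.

468.55

l_7 = 0.472. Conditional survival from age 7 to x is l_x / l_7.
  x=7: (0.472/0.472) × 191 = 191.0000
  x=8: (0.427/0.472) × 68 = 61.5169
  x=9: (0.357/0.472) × 123 = 93.0318
  x=10: (0.319/0.472) × 182 = 123.0042
Sum = 191.0000 + 61.5169 + 93.0318 + 123.0042 = 468.5530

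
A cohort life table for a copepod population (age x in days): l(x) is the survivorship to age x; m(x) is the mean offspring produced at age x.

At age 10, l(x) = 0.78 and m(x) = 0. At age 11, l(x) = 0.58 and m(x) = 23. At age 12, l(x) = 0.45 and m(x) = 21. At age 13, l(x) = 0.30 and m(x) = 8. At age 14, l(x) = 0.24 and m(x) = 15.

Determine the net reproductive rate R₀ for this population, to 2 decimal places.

R₀ = Σ l(x) m(x):
  age 10: 0.78 × 0 = 0.0000
  age 11: 0.58 × 23 = 13.3400
  age 12: 0.45 × 21 = 9.4500
  age 13: 0.30 × 8 = 2.4000
  age 14: 0.24 × 15 = 3.6000
R₀ = 0.0000 + 13.3400 + 9.4500 + 2.4000 + 3.6000 = 28.7900

28.79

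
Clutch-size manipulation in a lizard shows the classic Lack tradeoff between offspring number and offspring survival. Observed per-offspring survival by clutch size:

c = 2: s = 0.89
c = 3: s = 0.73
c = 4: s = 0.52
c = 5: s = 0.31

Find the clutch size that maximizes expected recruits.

3

Expected recruits = c × s(c):
  c=2: 2 × 0.89 = 1.780
  c=3: 3 × 0.73 = 2.190
  c=4: 4 × 0.52 = 2.080
  c=5: 5 × 0.31 = 1.550
Maximum at c = 3 (2.190 recruits).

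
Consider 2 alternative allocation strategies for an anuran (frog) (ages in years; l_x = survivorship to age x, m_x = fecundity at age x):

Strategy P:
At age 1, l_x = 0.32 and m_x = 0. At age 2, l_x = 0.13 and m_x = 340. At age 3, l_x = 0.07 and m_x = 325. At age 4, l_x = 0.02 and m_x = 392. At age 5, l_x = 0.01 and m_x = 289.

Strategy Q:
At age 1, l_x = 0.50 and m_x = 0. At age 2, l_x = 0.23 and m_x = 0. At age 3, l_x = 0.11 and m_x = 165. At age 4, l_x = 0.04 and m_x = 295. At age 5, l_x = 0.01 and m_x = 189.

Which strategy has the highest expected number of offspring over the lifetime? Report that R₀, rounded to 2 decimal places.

Strategy P: R₀ = 0.32×0 + 0.13×340 + 0.07×325 + 0.02×392 + 0.01×289 = 77.6800
Strategy Q: R₀ = 0.50×0 + 0.23×0 + 0.11×165 + 0.04×295 + 0.01×189 = 31.8400
Highest R₀: strategy P with 77.6800.

77.68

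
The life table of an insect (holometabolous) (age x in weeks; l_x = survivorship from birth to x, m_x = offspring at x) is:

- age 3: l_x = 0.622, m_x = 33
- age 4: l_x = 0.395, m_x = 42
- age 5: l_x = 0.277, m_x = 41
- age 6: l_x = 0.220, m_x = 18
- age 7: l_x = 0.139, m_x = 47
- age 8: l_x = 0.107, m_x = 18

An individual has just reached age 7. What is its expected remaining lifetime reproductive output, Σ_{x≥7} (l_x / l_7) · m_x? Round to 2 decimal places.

60.86

l_7 = 0.139. Conditional survival from age 7 to x is l_x / l_7.
  x=7: (0.139/0.139) × 47 = 47.0000
  x=8: (0.107/0.139) × 18 = 13.8561
Sum = 47.0000 + 13.8561 = 60.8561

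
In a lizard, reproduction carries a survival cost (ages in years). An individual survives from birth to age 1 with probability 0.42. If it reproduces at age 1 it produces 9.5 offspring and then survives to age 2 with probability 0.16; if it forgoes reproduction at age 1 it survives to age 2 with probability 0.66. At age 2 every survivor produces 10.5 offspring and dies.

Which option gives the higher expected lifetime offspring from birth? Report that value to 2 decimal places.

breed at age 1: R₀ = 0.42 × (9.5 + 0.16 × 10.5) = 0.42 × 11.1800 = 4.6956
delay to age 2: R₀ = 0.42 × (0.66 × 10.5) = 0.42 × 6.9300 = 2.9106
Higher: breed at age 1 (4.6956).

4.70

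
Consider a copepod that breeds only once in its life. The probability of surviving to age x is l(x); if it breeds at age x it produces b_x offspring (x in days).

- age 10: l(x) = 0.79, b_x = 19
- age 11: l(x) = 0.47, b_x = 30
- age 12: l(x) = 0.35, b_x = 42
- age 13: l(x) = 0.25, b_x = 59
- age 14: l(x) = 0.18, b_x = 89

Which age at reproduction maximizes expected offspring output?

Expected offspring if breeding at age x = l(x) × b_x:
  age 10: 0.79 × 19 = 15.010
  age 11: 0.47 × 30 = 14.100
  age 12: 0.35 × 42 = 14.700
  age 13: 0.25 × 59 = 14.750
  age 14: 0.18 × 89 = 16.020
Maximum at age 14 (16.020).

14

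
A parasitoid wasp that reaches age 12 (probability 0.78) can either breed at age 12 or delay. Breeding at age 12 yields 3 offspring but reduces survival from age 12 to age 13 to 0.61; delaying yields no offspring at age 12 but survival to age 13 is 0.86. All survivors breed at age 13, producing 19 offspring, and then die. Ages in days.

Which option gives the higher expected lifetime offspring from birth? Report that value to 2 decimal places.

breed at age 12: R₀ = 0.78 × (3 + 0.61 × 19) = 0.78 × 14.5900 = 11.3802
delay to age 13: R₀ = 0.78 × (0.86 × 19) = 0.78 × 16.3400 = 12.7452
Higher: delay to age 13 (12.7452).

12.75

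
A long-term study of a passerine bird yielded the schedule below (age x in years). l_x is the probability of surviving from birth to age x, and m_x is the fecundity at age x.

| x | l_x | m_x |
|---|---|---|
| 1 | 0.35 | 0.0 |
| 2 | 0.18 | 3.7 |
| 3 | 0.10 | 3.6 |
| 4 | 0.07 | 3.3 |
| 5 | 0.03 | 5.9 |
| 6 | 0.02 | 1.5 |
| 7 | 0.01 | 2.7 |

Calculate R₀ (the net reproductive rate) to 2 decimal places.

1.49

R₀ = Σ l_x m_x:
  age 1: 0.35 × 0.0 = 0.0000
  age 2: 0.18 × 3.7 = 0.6660
  age 3: 0.10 × 3.6 = 0.3600
  age 4: 0.07 × 3.3 = 0.2310
  age 5: 0.03 × 5.9 = 0.1770
  age 6: 0.02 × 1.5 = 0.0300
  age 7: 0.01 × 2.7 = 0.0270
R₀ = 0.0000 + 0.6660 + 0.3600 + 0.2310 + 0.1770 + 0.0300 + 0.0270 = 1.4910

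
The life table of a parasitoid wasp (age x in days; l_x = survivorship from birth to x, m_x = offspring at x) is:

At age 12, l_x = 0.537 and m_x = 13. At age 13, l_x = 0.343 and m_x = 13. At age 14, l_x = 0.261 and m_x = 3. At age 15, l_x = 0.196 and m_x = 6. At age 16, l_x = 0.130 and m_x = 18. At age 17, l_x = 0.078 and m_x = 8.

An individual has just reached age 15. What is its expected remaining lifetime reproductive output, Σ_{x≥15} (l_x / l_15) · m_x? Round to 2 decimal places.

21.12

l_15 = 0.196. Conditional survival from age 15 to x is l_x / l_15.
  x=15: (0.196/0.196) × 6 = 6.0000
  x=16: (0.130/0.196) × 18 = 11.9388
  x=17: (0.078/0.196) × 8 = 3.1837
Sum = 6.0000 + 11.9388 + 3.1837 = 21.1224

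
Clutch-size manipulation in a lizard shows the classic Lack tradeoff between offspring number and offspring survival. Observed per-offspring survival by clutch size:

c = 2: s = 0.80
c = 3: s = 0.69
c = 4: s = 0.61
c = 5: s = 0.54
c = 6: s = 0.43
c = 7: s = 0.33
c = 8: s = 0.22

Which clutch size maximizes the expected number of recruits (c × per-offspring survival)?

Expected recruits = c × s(c):
  c=2: 2 × 0.80 = 1.600
  c=3: 3 × 0.69 = 2.070
  c=4: 4 × 0.61 = 2.440
  c=5: 5 × 0.54 = 2.700
  c=6: 6 × 0.43 = 2.580
  c=7: 7 × 0.33 = 2.310
  c=8: 8 × 0.22 = 1.760
Maximum at c = 5 (2.700 recruits).

5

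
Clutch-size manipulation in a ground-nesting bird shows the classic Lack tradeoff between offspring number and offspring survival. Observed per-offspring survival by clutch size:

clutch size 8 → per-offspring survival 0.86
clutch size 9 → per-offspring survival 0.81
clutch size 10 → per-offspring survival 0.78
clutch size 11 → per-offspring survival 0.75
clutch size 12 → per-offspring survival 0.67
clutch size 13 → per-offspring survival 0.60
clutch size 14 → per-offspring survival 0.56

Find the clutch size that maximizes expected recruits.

11

Expected recruits = c × s(c):
  c=8: 8 × 0.86 = 6.880
  c=9: 9 × 0.81 = 7.290
  c=10: 10 × 0.78 = 7.800
  c=11: 11 × 0.75 = 8.250
  c=12: 12 × 0.67 = 8.040
  c=13: 13 × 0.60 = 7.800
  c=14: 14 × 0.56 = 7.840
Maximum at c = 11 (8.250 recruits).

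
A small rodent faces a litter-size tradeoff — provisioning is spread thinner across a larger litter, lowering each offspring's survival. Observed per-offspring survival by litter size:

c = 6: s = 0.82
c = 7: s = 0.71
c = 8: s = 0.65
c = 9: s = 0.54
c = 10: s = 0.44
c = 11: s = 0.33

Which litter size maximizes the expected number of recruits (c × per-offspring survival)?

Expected recruits = c × s(c):
  c=6: 6 × 0.82 = 4.920
  c=7: 7 × 0.71 = 4.970
  c=8: 8 × 0.65 = 5.200
  c=9: 9 × 0.54 = 4.860
  c=10: 10 × 0.44 = 4.400
  c=11: 11 × 0.33 = 3.630
Maximum at c = 8 (5.200 recruits).

8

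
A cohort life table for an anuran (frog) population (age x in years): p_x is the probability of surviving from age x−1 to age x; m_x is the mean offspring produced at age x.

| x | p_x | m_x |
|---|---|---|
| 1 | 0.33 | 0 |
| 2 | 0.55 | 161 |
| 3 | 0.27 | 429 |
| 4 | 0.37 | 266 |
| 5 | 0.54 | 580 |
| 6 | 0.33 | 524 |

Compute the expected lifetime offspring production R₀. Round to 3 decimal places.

Survivorship from birth: l_x = p_1·p_2·…·p_x.
  l_1 = 0.33000
  l_2 = 0.18150
  l_3 = 0.04901
  l_4 = 0.01813
  l_5 = 0.00979
  l_6 = 0.00323
R₀ = Σ l_x m_x:
  age 1: 0.33000 × 0 = 0.0000
  age 2: 0.18150 × 161 = 29.2215
  age 3: 0.04901 × 429 = 21.0253
  age 4: 0.01813 × 266 = 4.8226
  age 5: 0.00979 × 580 = 5.6782
  age 6: 0.00323 × 524 = 1.6925
R₀ = 0.0000 + 29.2215 + 21.0253 + 4.8226 + 5.6782 + 1.6925 = 62.4401

62.440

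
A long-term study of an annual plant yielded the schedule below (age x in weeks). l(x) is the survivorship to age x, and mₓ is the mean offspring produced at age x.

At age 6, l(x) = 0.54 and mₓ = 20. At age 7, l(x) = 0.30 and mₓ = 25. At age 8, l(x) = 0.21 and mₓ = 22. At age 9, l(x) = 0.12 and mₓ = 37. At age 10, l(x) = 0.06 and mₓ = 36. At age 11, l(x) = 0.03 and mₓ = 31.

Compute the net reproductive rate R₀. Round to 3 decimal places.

R₀ = Σ l(x) mₓ:
  age 6: 0.54 × 20 = 10.8000
  age 7: 0.30 × 25 = 7.5000
  age 8: 0.21 × 22 = 4.6200
  age 9: 0.12 × 37 = 4.4400
  age 10: 0.06 × 36 = 2.1600
  age 11: 0.03 × 31 = 0.9300
R₀ = 10.8000 + 7.5000 + 4.6200 + 4.4400 + 2.1600 + 0.9300 = 30.4500

30.450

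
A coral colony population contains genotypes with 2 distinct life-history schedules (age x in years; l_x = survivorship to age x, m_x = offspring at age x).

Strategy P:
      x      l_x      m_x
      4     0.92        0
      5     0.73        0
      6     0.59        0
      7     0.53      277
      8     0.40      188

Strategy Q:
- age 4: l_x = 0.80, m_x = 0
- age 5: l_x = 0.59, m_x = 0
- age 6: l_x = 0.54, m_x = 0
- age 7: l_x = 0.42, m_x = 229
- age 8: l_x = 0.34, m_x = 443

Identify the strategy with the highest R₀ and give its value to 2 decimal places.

246.80

Strategy P: R₀ = 0.92×0 + 0.73×0 + 0.59×0 + 0.53×277 + 0.40×188 = 222.0100
Strategy Q: R₀ = 0.80×0 + 0.59×0 + 0.54×0 + 0.42×229 + 0.34×443 = 246.8000
Highest R₀: strategy Q with 246.8000.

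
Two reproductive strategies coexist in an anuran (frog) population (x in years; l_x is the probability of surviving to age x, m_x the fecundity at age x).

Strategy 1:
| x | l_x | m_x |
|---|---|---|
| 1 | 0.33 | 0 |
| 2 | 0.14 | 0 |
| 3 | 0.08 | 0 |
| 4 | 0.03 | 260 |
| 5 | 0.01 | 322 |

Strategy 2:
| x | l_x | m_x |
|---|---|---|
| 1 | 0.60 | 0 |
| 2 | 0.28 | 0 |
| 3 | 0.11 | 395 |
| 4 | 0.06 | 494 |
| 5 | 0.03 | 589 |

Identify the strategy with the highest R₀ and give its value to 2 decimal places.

Strategy 1: R₀ = 0.33×0 + 0.14×0 + 0.08×0 + 0.03×260 + 0.01×322 = 11.0200
Strategy 2: R₀ = 0.60×0 + 0.28×0 + 0.11×395 + 0.06×494 + 0.03×589 = 90.7600
Highest R₀: strategy 2 with 90.7600.

90.76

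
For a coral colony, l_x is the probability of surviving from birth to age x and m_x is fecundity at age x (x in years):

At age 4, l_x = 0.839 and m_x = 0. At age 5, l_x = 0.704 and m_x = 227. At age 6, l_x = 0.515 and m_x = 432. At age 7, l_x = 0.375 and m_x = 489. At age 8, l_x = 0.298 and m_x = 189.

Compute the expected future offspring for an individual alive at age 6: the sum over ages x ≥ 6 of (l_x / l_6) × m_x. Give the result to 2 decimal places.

897.43

l_6 = 0.515. Conditional survival from age 6 to x is l_x / l_6.
  x=6: (0.515/0.515) × 432 = 432.0000
  x=7: (0.375/0.515) × 489 = 356.0680
  x=8: (0.298/0.515) × 189 = 109.3631
Sum = 432.0000 + 356.0680 + 109.3631 = 897.4311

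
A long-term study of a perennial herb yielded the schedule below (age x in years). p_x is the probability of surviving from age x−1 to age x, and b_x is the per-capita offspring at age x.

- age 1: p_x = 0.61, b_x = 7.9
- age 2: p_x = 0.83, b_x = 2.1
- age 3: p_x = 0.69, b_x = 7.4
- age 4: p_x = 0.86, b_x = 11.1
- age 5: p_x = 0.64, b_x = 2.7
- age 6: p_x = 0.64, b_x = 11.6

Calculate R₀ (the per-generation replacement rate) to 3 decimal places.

Survivorship from birth: l_x = p_1·p_2·…·p_x.
  l_1 = 0.61000
  l_2 = 0.50630
  l_3 = 0.34935
  l_4 = 0.30044
  l_5 = 0.19228
  l_6 = 0.12306
R₀ = Σ l_x b_x:
  age 1: 0.61000 × 7.9 = 4.8190
  age 2: 0.50630 × 2.1 = 1.0632
  age 3: 0.34935 × 7.4 = 2.5852
  age 4: 0.30044 × 11.1 = 3.3349
  age 5: 0.19228 × 2.7 = 0.5192
  age 6: 0.12306 × 11.6 = 1.4275
R₀ = 4.8190 + 1.0632 + 2.5852 + 3.3349 + 0.5192 + 1.4275 = 13.7490

13.749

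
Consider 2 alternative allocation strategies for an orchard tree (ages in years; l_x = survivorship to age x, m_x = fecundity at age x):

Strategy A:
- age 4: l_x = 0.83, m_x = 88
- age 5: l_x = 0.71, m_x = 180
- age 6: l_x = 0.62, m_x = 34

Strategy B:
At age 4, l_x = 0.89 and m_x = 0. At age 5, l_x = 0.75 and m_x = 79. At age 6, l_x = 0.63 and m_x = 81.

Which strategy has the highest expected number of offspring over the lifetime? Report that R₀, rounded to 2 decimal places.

221.92

Strategy A: R₀ = 0.83×88 + 0.71×180 + 0.62×34 = 221.9200
Strategy B: R₀ = 0.89×0 + 0.75×79 + 0.63×81 = 110.2800
Highest R₀: strategy A with 221.9200.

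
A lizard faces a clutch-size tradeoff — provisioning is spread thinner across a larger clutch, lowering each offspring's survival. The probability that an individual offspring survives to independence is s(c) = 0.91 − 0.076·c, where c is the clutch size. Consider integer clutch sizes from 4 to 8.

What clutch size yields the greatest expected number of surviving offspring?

Expected surviving offspring = c × s(c):
  c=4: 4 × 0.606 = 2.424
  c=5: 5 × 0.530 = 2.650
  c=6: 6 × 0.454 = 2.724
  c=7: 7 × 0.378 = 2.646
  c=8: 8 × 0.302 = 2.416
Maximum at c = 6 (2.724 surviving offspring).

6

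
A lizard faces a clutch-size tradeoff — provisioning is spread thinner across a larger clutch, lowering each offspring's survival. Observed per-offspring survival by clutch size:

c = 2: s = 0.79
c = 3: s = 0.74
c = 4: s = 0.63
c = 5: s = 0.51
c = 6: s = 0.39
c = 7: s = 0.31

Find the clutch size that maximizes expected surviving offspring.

Expected surviving offspring = c × s(c):
  c=2: 2 × 0.79 = 1.580
  c=3: 3 × 0.74 = 2.220
  c=4: 4 × 0.63 = 2.520
  c=5: 5 × 0.51 = 2.550
  c=6: 6 × 0.39 = 2.340
  c=7: 7 × 0.31 = 2.170
Maximum at c = 5 (2.550 surviving offspring).

5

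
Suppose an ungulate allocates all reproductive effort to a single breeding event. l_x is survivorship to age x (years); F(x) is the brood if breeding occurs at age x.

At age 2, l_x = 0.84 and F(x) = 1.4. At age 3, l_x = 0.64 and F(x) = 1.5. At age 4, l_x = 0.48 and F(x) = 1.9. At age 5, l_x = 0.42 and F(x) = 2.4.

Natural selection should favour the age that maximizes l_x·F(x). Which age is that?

2

Expected offspring if breeding at age x = l_x × F(x):
  age 2: 0.84 × 1.4 = 1.176
  age 3: 0.64 × 1.5 = 0.960
  age 4: 0.48 × 1.9 = 0.912
  age 5: 0.42 × 2.4 = 1.008
Maximum at age 2 (1.176).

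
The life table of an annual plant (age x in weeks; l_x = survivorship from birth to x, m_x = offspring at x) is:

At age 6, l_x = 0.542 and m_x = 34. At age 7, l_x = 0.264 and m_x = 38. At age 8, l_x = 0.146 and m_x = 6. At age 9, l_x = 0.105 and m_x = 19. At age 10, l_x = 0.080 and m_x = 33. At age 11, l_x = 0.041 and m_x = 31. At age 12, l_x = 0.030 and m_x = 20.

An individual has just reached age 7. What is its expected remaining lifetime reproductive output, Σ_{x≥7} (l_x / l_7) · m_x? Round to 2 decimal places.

65.96

l_7 = 0.264. Conditional survival from age 7 to x is l_x / l_7.
  x=7: (0.264/0.264) × 38 = 38.0000
  x=8: (0.146/0.264) × 6 = 3.3182
  x=9: (0.105/0.264) × 19 = 7.5568
  x=10: (0.080/0.264) × 33 = 10.0000
  x=11: (0.041/0.264) × 31 = 4.8144
  x=12: (0.030/0.264) × 20 = 2.2727
Sum = 38.0000 + 3.3182 + 7.5568 + 10.0000 + 4.8144 + 2.2727 = 65.9621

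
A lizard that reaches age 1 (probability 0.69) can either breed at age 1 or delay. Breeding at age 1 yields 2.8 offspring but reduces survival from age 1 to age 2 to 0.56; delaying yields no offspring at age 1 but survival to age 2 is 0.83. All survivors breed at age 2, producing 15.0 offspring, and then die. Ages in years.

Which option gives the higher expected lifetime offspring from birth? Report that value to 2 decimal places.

8.59

breed at age 1: R₀ = 0.69 × (2.8 + 0.56 × 15.0) = 0.69 × 11.2000 = 7.7280
delay to age 2: R₀ = 0.69 × (0.83 × 15.0) = 0.69 × 12.4500 = 8.5905
Higher: delay to age 2 (8.5905).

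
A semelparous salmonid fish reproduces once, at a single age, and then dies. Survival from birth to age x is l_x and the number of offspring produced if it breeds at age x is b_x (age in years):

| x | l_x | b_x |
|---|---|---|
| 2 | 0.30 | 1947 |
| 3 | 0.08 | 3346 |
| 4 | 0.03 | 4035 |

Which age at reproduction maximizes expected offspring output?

Expected offspring if breeding at age x = l_x × b_x:
  age 2: 0.30 × 1947 = 584.100
  age 3: 0.08 × 3346 = 267.680
  age 4: 0.03 × 4035 = 121.050
Maximum at age 2 (584.100).

2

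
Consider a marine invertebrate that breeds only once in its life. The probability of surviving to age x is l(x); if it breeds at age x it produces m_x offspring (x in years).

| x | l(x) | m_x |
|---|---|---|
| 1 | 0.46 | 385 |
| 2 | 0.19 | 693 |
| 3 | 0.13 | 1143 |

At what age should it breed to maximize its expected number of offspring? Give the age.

1

Expected offspring if breeding at age x = l(x) × m_x:
  age 1: 0.46 × 385 = 177.100
  age 2: 0.19 × 693 = 131.670
  age 3: 0.13 × 1143 = 148.590
Maximum at age 1 (177.100).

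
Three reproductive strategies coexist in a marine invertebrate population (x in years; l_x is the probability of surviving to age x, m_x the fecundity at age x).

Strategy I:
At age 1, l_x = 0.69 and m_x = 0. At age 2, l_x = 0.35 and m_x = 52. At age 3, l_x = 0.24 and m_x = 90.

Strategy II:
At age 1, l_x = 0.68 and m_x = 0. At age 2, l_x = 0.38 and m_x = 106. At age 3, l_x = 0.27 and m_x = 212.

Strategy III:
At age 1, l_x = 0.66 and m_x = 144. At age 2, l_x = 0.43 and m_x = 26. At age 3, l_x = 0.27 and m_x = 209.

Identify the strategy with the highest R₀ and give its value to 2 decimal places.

162.65

Strategy I: R₀ = 0.69×0 + 0.35×52 + 0.24×90 = 39.8000
Strategy II: R₀ = 0.68×0 + 0.38×106 + 0.27×212 = 97.5200
Strategy III: R₀ = 0.66×144 + 0.43×26 + 0.27×209 = 162.6500
Highest R₀: strategy III with 162.6500.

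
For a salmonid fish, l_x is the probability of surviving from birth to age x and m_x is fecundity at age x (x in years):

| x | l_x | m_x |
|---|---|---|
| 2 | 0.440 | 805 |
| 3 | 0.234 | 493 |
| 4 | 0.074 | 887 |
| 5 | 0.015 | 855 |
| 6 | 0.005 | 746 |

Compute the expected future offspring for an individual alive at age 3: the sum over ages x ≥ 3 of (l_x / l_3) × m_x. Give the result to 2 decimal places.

844.25

l_3 = 0.234. Conditional survival from age 3 to x is l_x / l_3.
  x=3: (0.234/0.234) × 493 = 493.0000
  x=4: (0.074/0.234) × 887 = 280.5043
  x=5: (0.015/0.234) × 855 = 54.8077
  x=6: (0.005/0.234) × 746 = 15.9402
Sum = 493.0000 + 280.5043 + 54.8077 + 15.9402 = 844.2521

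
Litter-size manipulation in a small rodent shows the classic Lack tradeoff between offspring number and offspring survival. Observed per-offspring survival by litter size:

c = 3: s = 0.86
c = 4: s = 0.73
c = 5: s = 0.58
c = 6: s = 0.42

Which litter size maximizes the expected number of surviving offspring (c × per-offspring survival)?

Expected surviving offspring = c × s(c):
  c=3: 3 × 0.86 = 2.580
  c=4: 4 × 0.73 = 2.920
  c=5: 5 × 0.58 = 2.900
  c=6: 6 × 0.42 = 2.520
Maximum at c = 4 (2.920 surviving offspring).

4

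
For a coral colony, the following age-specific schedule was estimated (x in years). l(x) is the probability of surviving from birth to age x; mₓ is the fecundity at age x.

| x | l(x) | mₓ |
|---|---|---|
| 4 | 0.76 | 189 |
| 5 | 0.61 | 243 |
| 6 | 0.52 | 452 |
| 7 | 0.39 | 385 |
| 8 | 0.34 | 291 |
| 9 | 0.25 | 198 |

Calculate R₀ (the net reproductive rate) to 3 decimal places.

825.500

R₀ = Σ l(x) mₓ:
  age 4: 0.76 × 189 = 143.6400
  age 5: 0.61 × 243 = 148.2300
  age 6: 0.52 × 452 = 235.0400
  age 7: 0.39 × 385 = 150.1500
  age 8: 0.34 × 291 = 98.9400
  age 9: 0.25 × 198 = 49.5000
R₀ = 143.6400 + 148.2300 + 235.0400 + 150.1500 + 98.9400 + 49.5000 = 825.5000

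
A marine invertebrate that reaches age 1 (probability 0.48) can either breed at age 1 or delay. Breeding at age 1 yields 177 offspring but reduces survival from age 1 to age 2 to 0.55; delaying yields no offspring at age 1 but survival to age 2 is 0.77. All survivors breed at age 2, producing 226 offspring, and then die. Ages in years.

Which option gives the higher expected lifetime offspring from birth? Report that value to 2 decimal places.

breed at age 1: R₀ = 0.48 × (177 + 0.55 × 226) = 0.48 × 301.3000 = 144.6240
delay to age 2: R₀ = 0.48 × (0.77 × 226) = 0.48 × 174.0200 = 83.5296
Higher: breed at age 1 (144.6240).

144.62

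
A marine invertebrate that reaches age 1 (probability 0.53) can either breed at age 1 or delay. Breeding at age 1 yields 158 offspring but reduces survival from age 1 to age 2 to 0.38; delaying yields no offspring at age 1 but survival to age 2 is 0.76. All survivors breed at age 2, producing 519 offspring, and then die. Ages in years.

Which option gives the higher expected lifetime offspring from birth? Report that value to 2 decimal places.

breed at age 1: R₀ = 0.53 × (158 + 0.38 × 519) = 0.53 × 355.2200 = 188.2666
delay to age 2: R₀ = 0.53 × (0.76 × 519) = 0.53 × 394.4400 = 209.0532
Higher: delay to age 2 (209.0532).

209.05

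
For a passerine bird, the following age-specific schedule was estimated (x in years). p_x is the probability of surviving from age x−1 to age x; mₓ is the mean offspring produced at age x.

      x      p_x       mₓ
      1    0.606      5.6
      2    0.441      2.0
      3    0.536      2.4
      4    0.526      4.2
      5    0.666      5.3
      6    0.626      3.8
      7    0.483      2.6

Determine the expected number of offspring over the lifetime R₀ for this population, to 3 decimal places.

Survivorship from birth: l_x = p_1·p_2·…·p_x.
  l_1 = 0.60600
  l_2 = 0.26725
  l_3 = 0.14324
  l_4 = 0.07535
  l_5 = 0.05018
  l_6 = 0.03141
  l_7 = 0.01517
R₀ = Σ l_x mₓ:
  age 1: 0.60600 × 5.6 = 3.3936
  age 2: 0.26725 × 2.0 = 0.5345
  age 3: 0.14324 × 2.4 = 0.3438
  age 4: 0.07535 × 4.2 = 0.3165
  age 5: 0.05018 × 5.3 = 0.2660
  age 6: 0.03141 × 3.8 = 0.1194
  age 7: 0.01517 × 2.6 = 0.0394
R₀ = 3.3936 + 0.5345 + 0.3438 + 0.3165 + 0.2660 + 0.1194 + 0.0394 = 5.0131

5.013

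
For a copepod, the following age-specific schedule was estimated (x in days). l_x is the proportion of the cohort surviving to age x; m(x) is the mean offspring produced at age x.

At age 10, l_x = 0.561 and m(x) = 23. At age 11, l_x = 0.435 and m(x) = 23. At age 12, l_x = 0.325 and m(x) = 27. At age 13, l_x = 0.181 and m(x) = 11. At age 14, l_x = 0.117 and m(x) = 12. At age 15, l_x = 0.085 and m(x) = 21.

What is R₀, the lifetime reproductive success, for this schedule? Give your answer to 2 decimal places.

36.86

R₀ = Σ l_x m(x):
  age 10: 0.561 × 23 = 12.9030
  age 11: 0.435 × 23 = 10.0050
  age 12: 0.325 × 27 = 8.7750
  age 13: 0.181 × 11 = 1.9910
  age 14: 0.117 × 12 = 1.4040
  age 15: 0.085 × 21 = 1.7850
R₀ = 12.9030 + 10.0050 + 8.7750 + 1.9910 + 1.4040 + 1.7850 = 36.8630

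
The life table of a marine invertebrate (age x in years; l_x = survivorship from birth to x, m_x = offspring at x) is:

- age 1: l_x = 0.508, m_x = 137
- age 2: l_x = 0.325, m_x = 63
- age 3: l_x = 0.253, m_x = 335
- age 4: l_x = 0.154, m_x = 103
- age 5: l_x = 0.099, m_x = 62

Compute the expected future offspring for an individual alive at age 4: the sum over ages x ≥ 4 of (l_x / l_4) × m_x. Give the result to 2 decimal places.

l_4 = 0.154. Conditional survival from age 4 to x is l_x / l_4.
  x=4: (0.154/0.154) × 103 = 103.0000
  x=5: (0.099/0.154) × 62 = 39.8571
Sum = 103.0000 + 39.8571 = 142.8571

142.86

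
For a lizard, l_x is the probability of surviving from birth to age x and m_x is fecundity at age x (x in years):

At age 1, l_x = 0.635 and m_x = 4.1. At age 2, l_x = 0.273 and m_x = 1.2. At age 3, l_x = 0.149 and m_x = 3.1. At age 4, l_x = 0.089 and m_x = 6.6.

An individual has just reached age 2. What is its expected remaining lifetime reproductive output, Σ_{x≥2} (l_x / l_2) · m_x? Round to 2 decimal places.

l_2 = 0.273. Conditional survival from age 2 to x is l_x / l_2.
  x=2: (0.273/0.273) × 1.2 = 1.2000
  x=3: (0.149/0.273) × 3.1 = 1.6919
  x=4: (0.089/0.273) × 6.6 = 2.1516
Sum = 1.2000 + 1.6919 + 2.1516 = 5.0436

5.04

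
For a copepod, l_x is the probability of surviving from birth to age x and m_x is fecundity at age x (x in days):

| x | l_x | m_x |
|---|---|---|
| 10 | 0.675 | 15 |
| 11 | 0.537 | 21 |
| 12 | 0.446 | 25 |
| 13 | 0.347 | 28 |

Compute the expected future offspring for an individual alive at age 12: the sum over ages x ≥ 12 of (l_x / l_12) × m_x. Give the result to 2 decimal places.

l_12 = 0.446. Conditional survival from age 12 to x is l_x / l_12.
  x=12: (0.446/0.446) × 25 = 25.0000
  x=13: (0.347/0.446) × 28 = 21.7848
Sum = 25.0000 + 21.7848 = 46.7848

46.78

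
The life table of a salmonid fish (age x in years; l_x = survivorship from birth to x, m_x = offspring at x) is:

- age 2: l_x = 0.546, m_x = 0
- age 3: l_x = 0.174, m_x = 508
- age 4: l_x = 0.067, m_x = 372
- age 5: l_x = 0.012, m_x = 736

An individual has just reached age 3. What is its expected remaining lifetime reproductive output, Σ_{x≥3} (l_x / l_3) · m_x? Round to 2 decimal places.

702.00

l_3 = 0.174. Conditional survival from age 3 to x is l_x / l_3.
  x=3: (0.174/0.174) × 508 = 508.0000
  x=4: (0.067/0.174) × 372 = 143.2414
  x=5: (0.012/0.174) × 736 = 50.7586
Sum = 508.0000 + 143.2414 + 50.7586 = 702.0000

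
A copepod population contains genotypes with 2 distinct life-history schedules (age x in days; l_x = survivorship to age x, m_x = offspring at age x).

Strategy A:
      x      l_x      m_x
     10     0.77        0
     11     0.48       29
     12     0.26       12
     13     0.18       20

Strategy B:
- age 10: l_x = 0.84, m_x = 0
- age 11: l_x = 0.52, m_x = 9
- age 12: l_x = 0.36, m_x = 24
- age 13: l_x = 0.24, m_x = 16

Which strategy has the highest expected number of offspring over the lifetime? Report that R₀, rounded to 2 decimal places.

Strategy A: R₀ = 0.77×0 + 0.48×29 + 0.26×12 + 0.18×20 = 20.6400
Strategy B: R₀ = 0.84×0 + 0.52×9 + 0.36×24 + 0.24×16 = 17.1600
Highest R₀: strategy A with 20.6400.

20.64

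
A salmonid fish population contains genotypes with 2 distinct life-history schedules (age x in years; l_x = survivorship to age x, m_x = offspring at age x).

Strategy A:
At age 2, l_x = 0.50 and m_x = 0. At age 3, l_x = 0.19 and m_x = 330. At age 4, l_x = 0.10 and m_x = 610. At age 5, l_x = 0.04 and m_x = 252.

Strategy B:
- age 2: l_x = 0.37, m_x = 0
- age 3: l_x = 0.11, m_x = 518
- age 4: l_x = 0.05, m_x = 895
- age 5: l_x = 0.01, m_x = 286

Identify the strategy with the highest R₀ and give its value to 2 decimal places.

133.78

Strategy A: R₀ = 0.50×0 + 0.19×330 + 0.10×610 + 0.04×252 = 133.7800
Strategy B: R₀ = 0.37×0 + 0.11×518 + 0.05×895 + 0.01×286 = 104.5900
Highest R₀: strategy A with 133.7800.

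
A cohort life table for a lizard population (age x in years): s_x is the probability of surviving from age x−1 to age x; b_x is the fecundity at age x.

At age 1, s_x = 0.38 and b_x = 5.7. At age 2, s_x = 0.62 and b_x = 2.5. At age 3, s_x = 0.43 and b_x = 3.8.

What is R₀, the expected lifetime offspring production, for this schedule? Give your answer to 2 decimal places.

Survivorship from birth: l_x = s_1·s_2·…·s_x.
  l_1 = 0.38000
  l_2 = 0.23560
  l_3 = 0.10131
R₀ = Σ l_x b_x:
  age 1: 0.38000 × 5.7 = 2.1660
  age 2: 0.23560 × 2.5 = 0.5890
  age 3: 0.10131 × 3.8 = 0.3850
R₀ = 2.1660 + 0.5890 + 0.3850 = 3.1400

3.14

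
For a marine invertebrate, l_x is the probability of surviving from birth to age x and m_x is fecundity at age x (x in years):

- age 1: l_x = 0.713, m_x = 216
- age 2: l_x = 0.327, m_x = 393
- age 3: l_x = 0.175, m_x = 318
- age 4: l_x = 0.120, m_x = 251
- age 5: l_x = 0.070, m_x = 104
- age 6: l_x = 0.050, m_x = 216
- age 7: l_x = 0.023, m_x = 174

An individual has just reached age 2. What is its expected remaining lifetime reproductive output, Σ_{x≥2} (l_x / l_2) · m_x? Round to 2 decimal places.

l_2 = 0.327. Conditional survival from age 2 to x is l_x / l_2.
  x=2: (0.327/0.327) × 393 = 393.0000
  x=3: (0.175/0.327) × 318 = 170.1835
  x=4: (0.120/0.327) × 251 = 92.1101
  x=5: (0.070/0.327) × 104 = 22.2630
  x=6: (0.050/0.327) × 216 = 33.0275
  x=7: (0.023/0.327) × 174 = 12.2385
Sum = 393.0000 + 170.1835 + 92.1101 + 22.2630 + 33.0275 + 12.2385 = 722.8226

722.82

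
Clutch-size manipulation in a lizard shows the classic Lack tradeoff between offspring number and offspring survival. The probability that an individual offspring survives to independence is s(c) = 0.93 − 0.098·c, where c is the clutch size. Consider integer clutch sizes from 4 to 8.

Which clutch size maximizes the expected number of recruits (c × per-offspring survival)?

5

Expected recruits = c × s(c):
  c=4: 4 × 0.538 = 2.152
  c=5: 5 × 0.440 = 2.200
  c=6: 6 × 0.342 = 2.052
  c=7: 7 × 0.244 = 1.708
  c=8: 8 × 0.146 = 1.168
Maximum at c = 5 (2.200 recruits).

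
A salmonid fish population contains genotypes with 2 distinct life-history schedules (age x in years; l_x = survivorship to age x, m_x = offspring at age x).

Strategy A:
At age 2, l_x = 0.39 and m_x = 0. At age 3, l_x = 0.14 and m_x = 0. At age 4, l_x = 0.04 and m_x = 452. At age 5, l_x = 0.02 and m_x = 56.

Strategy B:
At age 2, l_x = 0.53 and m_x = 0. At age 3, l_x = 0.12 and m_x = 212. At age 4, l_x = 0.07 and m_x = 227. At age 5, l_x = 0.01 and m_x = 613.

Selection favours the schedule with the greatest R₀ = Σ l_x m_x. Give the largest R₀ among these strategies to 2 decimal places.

Strategy A: R₀ = 0.39×0 + 0.14×0 + 0.04×452 + 0.02×56 = 19.2000
Strategy B: R₀ = 0.53×0 + 0.12×212 + 0.07×227 + 0.01×613 = 47.4600
Highest R₀: strategy B with 47.4600.

47.46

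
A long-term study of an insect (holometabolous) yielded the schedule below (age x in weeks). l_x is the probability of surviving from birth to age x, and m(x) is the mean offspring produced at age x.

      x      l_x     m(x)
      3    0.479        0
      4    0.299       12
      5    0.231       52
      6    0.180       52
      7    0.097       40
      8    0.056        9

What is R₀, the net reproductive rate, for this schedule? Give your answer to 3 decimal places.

R₀ = Σ l_x m(x):
  age 3: 0.479 × 0 = 0.0000
  age 4: 0.299 × 12 = 3.5880
  age 5: 0.231 × 52 = 12.0120
  age 6: 0.180 × 52 = 9.3600
  age 7: 0.097 × 40 = 3.8800
  age 8: 0.056 × 9 = 0.5040
R₀ = 0.0000 + 3.5880 + 12.0120 + 9.3600 + 3.8800 + 0.5040 = 29.3440

29.344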